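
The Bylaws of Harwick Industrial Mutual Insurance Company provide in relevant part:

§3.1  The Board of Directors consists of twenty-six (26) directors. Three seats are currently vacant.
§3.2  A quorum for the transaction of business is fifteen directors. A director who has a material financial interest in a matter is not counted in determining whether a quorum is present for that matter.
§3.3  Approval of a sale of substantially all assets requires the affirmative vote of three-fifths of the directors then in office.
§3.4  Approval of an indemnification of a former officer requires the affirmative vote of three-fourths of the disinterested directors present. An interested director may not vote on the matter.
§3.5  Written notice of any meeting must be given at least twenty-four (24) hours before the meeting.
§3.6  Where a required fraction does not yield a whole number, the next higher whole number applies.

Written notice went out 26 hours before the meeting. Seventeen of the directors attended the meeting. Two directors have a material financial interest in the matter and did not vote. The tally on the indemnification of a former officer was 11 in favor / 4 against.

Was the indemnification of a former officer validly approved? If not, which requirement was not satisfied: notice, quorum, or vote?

Invalid — vote requirement not satisfied.

Notice: 26 hours given; 24 required (26 ≥ 24). Satisfied.
Quorum: 17 present, but the 2 interested directors do not count, leaving 15. Quorum is 15. Satisfied.
Vote: the indemnification of a former officer requires three-fourths of the disinterested directors present (17 − 2 = 15). 3/4 of 15 = 11.25, rounded up to 12, so 12 affirmative votes are needed; 11 voted in favor. Not satisfied.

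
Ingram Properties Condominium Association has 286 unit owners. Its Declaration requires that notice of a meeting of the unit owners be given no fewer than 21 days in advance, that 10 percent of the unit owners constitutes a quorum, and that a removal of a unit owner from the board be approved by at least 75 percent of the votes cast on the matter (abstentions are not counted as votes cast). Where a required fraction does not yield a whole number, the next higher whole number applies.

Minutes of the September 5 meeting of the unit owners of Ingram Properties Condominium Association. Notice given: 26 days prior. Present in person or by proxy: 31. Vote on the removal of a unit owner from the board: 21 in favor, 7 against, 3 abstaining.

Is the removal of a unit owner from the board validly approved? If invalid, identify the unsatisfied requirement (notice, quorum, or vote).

Notice: 26 days given; 21 required. Satisfied.
Quorum: 10% of 286 = 28.60, rounded up to 29; 31 present. Satisfied.
Vote: requires three-fourths of the votes cast (31 − 3 abstaining = 28); 3/4 of 28 = 21, so 21 needed; 21 in favor. Satisfied.

Valid — all requirements satisfied.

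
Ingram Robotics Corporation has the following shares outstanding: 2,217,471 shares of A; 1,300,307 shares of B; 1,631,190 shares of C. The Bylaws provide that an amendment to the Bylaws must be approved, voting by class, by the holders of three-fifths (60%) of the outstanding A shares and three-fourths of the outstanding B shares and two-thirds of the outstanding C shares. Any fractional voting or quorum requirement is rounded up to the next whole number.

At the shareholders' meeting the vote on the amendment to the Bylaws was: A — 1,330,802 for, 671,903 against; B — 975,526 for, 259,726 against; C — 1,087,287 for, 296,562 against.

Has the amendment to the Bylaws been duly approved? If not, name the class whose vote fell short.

A: 3/5 of 2217471 = 1330482.60, rounded up to 1330483; 1,330,483 required, 1,330,802 in favor — approved.
B: 3/4 of 1300307 = 975230.25, rounded up to 975231; 975,231 required, 975,526 in favor — approved.
C: 2/3 of 1631190 = 1087460; 1,087,460 required, 1,087,287 in favor — not approved.

Not approved — the C shares did not give the required vote.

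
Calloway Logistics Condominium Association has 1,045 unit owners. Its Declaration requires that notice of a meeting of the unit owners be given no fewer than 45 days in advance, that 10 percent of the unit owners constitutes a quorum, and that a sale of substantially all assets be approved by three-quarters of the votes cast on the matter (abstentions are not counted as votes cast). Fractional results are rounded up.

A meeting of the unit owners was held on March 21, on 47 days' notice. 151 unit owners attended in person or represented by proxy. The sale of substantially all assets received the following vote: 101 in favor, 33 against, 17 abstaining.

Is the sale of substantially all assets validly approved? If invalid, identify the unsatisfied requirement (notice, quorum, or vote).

Valid — all requirements satisfied.

Notice: 47 days given; 45 required. Satisfied.
Quorum: 10% of 1,045 = 104.50, rounded up to 105; 151 present. Satisfied.
Vote: requires three-fourths of the votes cast (151 − 17 abstaining = 134); 3/4 of 134 = 100.50, rounded up to 101, so 101 needed; 101 in favor. Satisfied.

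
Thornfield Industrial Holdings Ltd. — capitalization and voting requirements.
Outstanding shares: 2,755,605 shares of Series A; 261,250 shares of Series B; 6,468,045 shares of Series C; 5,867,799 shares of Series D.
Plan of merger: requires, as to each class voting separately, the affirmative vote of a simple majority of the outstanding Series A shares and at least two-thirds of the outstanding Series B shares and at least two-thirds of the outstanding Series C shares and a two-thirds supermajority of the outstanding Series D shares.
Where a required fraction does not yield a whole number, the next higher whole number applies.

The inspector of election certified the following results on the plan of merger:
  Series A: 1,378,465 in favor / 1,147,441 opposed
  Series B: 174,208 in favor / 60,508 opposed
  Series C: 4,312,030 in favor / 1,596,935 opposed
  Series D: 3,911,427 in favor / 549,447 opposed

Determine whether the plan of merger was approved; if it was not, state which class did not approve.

Not approved — the Series D shares did not give the required vote.

Series A: a majority of 2755605 is 1377803; 1,377,803 required, 1,378,465 in favor — approved.
Series B: 2/3 of 261250 = 174166.67, rounded up to 174167; 174,167 required, 174,208 in favor — approved.
Series C: 2/3 of 6468045 = 4312030; 4,312,030 required, 4,312,030 in favor — approved.
Series D: 2/3 of 5867799 = 3911866; 3,911,866 required, 3,911,427 in favor — not approved.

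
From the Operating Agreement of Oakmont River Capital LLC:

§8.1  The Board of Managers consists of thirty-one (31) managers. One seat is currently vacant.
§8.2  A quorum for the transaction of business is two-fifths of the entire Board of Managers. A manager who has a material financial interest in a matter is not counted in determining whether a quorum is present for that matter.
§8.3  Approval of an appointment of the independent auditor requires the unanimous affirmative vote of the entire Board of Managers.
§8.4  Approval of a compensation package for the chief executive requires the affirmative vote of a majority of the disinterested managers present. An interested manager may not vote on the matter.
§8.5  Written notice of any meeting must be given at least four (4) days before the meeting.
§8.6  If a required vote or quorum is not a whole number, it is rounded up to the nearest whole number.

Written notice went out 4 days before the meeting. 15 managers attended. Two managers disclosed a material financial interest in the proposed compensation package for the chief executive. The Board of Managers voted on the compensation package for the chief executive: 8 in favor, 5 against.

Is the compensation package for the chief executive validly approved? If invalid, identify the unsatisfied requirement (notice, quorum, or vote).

Valid — all requirements satisfied.

Notice: 4 days given; 4 required (4 ≥ 4). Satisfied.
Quorum: 15 present, but the 2 interested managers do not count, leaving 13. Quorum is 13. Satisfied.
Vote: the compensation package for the chief executive requires a majority of the disinterested managers present (15 − 2 = 13). A majority of 13 is 7, so 7 affirmative votes are needed; 8 voted in favor. Satisfied.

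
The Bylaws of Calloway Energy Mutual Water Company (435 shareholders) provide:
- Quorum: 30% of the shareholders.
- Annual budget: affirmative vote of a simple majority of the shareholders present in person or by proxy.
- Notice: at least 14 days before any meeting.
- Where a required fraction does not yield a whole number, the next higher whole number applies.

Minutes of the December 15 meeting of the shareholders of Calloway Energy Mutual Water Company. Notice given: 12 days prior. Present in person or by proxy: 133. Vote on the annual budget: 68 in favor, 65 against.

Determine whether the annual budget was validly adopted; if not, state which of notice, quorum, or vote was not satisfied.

Notice: 12 days given; 14 required. Not satisfied.
Quorum: 30% of 435 = 130.50, rounded up to 131; 133 present. Satisfied.
Vote: requires a majority of those present (133); a majority of 133 is 67, so 67 needed; 68 in favor. Satisfied.

Invalid — notice requirement not satisfied.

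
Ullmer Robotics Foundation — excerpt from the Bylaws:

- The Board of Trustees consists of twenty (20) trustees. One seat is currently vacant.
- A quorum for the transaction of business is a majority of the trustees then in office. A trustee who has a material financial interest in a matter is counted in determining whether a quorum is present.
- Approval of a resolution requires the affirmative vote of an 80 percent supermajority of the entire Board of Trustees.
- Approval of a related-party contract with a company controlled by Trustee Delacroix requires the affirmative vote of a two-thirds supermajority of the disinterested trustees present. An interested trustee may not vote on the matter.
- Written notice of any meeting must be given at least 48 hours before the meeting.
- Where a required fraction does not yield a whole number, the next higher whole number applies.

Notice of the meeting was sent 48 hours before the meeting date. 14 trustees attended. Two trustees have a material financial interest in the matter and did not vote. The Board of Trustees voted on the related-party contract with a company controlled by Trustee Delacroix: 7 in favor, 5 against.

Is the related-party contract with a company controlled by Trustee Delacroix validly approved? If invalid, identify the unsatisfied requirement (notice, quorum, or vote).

Notice: 48 hours given; 48 required (48 ≥ 48). Satisfied.
Quorum: 14 present (interested trustees count toward quorum); quorum is 10. Satisfied.
Vote: the related-party contract with a company controlled by Trustee Delacroix requires two-thirds of the disinterested trustees present (14 − 2 = 12). 2/3 of 12 = 8, so 8 affirmative votes are needed; 7 voted in favor. Not satisfied.

Invalid — vote requirement not satisfied.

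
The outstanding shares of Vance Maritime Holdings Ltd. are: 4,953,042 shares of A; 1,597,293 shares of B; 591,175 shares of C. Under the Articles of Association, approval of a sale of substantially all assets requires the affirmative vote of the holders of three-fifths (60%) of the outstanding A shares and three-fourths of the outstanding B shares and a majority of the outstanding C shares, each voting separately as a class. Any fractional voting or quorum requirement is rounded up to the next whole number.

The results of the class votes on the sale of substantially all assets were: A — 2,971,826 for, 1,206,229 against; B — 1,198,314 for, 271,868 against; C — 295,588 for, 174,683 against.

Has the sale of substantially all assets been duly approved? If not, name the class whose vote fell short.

A: 3/5 of 4953042 = 2971825.20, rounded up to 2971826; 2,971,826 required, 2,971,826 in favor — approved.
B: 3/4 of 1597293 = 1197969.75, rounded up to 1197970; 1,197,970 required, 1,198,314 in favor — approved.
C: a majority of 591175 is 295588; 295,588 required, 295,588 in favor — approved.

Approved — every class gave the required vote.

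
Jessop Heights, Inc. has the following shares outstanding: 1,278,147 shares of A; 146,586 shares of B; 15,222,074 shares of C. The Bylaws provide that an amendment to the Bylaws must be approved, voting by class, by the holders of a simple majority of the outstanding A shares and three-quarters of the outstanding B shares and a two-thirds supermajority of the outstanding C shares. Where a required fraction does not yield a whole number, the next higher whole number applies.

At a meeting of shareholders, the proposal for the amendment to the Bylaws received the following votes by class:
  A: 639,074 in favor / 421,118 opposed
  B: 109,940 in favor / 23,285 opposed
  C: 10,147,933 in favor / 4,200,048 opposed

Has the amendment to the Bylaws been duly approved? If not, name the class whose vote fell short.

Not approved — the C shares did not give the required vote.

A: a majority of 1278147 is 639074; 639,074 required, 639,074 in favor — approved.
B: 3/4 of 146586 = 109939.50, rounded up to 109940; 109,940 required, 109,940 in favor — approved.
C: 2/3 of 15222074 = 10148049.33, rounded up to 10148050; 10,148,050 required, 10,147,933 in favor — not approved.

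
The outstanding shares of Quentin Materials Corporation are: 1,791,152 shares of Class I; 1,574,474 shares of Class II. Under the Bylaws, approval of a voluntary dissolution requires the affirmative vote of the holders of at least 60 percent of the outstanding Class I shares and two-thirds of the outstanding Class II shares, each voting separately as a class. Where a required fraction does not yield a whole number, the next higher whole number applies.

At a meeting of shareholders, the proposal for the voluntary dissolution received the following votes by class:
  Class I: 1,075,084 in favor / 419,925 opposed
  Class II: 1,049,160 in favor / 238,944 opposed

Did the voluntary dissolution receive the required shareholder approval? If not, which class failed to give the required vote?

Not approved — the Class II shares did not give the required vote.

Class I: 3/5 of 1791152 = 1074691.20, rounded up to 1074692; 1,074,692 required, 1,075,084 in favor — approved.
Class II: 2/3 of 1574474 = 1049649.33, rounded up to 1049650; 1,049,650 required, 1,049,160 in favor — not approved.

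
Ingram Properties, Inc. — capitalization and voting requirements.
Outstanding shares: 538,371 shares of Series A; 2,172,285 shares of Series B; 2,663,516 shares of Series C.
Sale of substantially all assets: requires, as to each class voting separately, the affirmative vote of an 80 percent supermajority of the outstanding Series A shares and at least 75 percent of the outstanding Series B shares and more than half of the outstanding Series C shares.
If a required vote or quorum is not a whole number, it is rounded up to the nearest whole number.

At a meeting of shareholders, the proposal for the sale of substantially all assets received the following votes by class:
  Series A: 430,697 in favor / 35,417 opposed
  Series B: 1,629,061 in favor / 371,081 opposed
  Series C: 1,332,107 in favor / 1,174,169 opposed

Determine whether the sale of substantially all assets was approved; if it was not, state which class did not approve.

Not approved — the Series B shares did not give the required vote.

Series A: 4/5 of 538371 = 430696.80, rounded up to 430697; 430,697 required, 430,697 in favor — approved.
Series B: 3/4 of 2172285 = 1629213.75, rounded up to 1629214; 1,629,214 required, 1,629,061 in favor — not approved.
Series C: a majority of 2663516 is 1331759; 1,331,759 required, 1,332,107 in favor — approved.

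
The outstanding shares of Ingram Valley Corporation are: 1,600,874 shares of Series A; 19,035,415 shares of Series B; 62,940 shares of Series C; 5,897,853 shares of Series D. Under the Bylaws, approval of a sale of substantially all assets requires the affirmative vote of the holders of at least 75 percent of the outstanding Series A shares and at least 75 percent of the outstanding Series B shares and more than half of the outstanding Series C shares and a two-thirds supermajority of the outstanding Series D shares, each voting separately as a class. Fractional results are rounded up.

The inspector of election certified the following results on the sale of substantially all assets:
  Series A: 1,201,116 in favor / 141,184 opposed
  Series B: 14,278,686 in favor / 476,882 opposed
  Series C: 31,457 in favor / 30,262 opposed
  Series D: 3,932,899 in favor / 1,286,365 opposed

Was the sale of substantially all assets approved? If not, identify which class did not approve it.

Not approved — the Series C shares did not give the required vote.

Series A: 3/4 of 1600874 = 1200655.50, rounded up to 1200656; 1,200,656 required, 1,201,116 in favor — approved.
Series B: 3/4 of 19035415 = 14276561.25, rounded up to 14276562; 14,276,562 required, 14,278,686 in favor — approved.
Series C: a majority of 62940 is 31471; 31,471 required, 31,457 in favor — not approved.
Series D: 2/3 of 5897853 = 3931902; 3,931,902 required, 3,932,899 in favor — approved.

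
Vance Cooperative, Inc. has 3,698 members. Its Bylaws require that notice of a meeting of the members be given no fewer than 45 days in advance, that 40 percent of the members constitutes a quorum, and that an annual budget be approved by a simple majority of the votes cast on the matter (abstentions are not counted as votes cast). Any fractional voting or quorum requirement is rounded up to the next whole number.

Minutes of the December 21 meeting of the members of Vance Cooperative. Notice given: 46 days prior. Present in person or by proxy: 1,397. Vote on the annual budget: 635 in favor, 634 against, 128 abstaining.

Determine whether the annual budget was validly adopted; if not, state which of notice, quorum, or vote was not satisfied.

Invalid — quorum requirement not satisfied.

Notice: 46 days given; 45 required. Satisfied.
Quorum: 40% of 3,698 = 1,479.20, rounded up to 1,480; 1,397 present. Not satisfied.
Vote: requires a majority of the votes cast (1,397 − 128 abstaining = 1,269); a majority of 1269 is 635, so 635 needed; 635 in favor. Satisfied.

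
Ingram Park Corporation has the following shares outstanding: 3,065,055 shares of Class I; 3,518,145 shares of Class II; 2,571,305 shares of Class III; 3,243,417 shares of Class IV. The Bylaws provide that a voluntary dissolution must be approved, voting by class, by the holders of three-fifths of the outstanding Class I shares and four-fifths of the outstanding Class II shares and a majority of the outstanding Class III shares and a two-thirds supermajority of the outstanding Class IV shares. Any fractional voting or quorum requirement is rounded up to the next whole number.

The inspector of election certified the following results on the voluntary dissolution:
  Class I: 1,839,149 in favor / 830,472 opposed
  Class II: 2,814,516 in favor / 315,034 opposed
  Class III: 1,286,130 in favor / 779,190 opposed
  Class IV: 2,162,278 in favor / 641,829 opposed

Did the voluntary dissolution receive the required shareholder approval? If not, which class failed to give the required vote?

Approved — every class gave the required vote.

Class I: 3/5 of 3065055 = 1839033; 1,839,033 required, 1,839,149 in favor — approved.
Class II: 4/5 of 3518145 = 2814516; 2,814,516 required, 2,814,516 in favor — approved.
Class III: a majority of 2571305 is 1285653; 1,285,653 required, 1,286,130 in favor — approved.
Class IV: 2/3 of 3243417 = 2162278; 2,162,278 required, 2,162,278 in favor — approved.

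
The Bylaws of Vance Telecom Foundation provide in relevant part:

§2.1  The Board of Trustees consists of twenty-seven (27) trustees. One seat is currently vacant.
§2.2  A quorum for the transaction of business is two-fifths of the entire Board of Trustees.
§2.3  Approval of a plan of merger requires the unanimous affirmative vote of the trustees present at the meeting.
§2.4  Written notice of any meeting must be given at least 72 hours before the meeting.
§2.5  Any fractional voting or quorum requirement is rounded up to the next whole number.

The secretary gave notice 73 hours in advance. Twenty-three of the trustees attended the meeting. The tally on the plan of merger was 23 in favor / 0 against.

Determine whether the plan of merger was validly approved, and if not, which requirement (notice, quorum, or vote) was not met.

Valid — all requirements satisfied.

Notice: 73 hours given; 72 required (73 ≥ 72). Satisfied.
Quorum: 23 present; quorum is 11. Satisfied.
Vote: the plan of merger requires the unanimous vote of the trustees present (23). Unanimous means all 23, so 23 affirmative votes are needed; 23 voted in favor. Satisfied.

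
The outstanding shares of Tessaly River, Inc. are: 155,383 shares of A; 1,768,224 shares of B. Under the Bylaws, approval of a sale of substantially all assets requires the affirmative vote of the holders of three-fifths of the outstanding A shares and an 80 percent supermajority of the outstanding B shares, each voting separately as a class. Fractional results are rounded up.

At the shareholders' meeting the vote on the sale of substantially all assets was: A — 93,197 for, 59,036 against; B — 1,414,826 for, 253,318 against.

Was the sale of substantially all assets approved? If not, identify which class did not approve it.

Not approved — the A shares did not give the required vote.

A: 3/5 of 155383 = 93229.80, rounded up to 93230; 93,230 required, 93,197 in favor — not approved.
B: 4/5 of 1768224 = 1414579.20, rounded up to 1414580; 1,414,580 required, 1,414,826 in favor — approved.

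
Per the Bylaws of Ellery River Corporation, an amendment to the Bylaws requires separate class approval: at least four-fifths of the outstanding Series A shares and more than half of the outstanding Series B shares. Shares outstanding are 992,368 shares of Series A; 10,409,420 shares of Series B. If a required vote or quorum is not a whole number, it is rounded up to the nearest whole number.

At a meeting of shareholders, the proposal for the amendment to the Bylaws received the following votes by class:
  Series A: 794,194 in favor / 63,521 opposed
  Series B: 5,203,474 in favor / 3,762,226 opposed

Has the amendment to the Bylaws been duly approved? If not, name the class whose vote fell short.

Not approved — the Series B shares did not give the required vote.

Series A: 4/5 of 992368 = 793894.40, rounded up to 793895; 793,895 required, 794,194 in favor — approved.
Series B: a majority of 10409420 is 5204711; 5,204,711 required, 5,203,474 in favor — not approved.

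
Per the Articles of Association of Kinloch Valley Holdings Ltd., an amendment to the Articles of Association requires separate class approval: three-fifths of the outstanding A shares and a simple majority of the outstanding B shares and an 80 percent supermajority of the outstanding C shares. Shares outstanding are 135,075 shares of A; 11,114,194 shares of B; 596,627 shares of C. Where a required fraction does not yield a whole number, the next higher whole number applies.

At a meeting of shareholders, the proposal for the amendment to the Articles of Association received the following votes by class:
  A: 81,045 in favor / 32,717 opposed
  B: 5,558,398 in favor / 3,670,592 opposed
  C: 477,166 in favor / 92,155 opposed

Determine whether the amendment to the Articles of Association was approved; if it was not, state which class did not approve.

Not approved — the C shares did not give the required vote.

A: 3/5 of 135075 = 81045; 81,045 required, 81,045 in favor — approved.
B: a majority of 11114194 is 5557098; 5,557,098 required, 5,558,398 in favor — approved.
C: 4/5 of 596627 = 477301.60, rounded up to 477302; 477,302 required, 477,166 in favor — not approved.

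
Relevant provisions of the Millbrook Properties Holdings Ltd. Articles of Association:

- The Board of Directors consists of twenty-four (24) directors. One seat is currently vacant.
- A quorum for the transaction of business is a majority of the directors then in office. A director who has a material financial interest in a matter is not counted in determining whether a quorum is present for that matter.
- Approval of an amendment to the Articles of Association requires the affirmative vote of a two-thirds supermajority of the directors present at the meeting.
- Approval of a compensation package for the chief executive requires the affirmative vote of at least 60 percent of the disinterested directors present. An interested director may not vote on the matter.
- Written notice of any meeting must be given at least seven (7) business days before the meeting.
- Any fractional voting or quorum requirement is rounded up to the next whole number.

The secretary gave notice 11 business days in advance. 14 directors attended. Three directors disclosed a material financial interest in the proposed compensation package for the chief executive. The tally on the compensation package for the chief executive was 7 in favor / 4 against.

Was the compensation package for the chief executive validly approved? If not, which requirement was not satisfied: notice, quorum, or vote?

Invalid — quorum requirement not satisfied.

Notice: 11 business days given; 7 required (11 ≥ 7). Satisfied.
Quorum: 14 present, but the 3 interested directors do not count, leaving 11. Quorum is 12. Not satisfied.
Vote: the compensation package for the chief executive requires three-fifths of the disinterested directors present (14 − 3 = 11). 3/5 of 11 = 6.60, rounded up to 7, so 7 affirmative votes are needed; 7 voted in favor. Satisfied. (Moot — without a quorum no business can be validly transacted.)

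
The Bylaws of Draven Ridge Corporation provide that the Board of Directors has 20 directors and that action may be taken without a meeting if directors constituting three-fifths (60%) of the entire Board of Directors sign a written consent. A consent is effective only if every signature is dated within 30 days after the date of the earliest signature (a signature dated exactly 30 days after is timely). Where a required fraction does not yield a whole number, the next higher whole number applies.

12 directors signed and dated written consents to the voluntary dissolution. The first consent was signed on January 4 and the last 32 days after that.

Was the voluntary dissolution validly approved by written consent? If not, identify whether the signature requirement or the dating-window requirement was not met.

Signatures required: three-fifths (60%) of 20 — 3/5 of 20 = 12, so 12 needed; 12 signed. Sufficient.
Dating window: the latest signature is 32 days after the earliest; the limit is 30 days. Outside the window.

Not effective — dating-window requirement not satisfied.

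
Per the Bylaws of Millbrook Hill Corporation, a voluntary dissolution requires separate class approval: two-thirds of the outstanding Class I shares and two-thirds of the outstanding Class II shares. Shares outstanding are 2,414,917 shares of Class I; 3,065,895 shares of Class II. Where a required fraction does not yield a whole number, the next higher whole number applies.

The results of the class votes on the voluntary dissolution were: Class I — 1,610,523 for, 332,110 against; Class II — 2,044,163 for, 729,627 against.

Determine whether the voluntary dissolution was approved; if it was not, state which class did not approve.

Approved — every class gave the required vote.

Class I: 2/3 of 2414917 = 1609944.67, rounded up to 1609945; 1,609,945 required, 1,610,523 in favor — approved.
Class II: 2/3 of 3065895 = 2043930; 2,043,930 required, 2,044,163 in favor — approved.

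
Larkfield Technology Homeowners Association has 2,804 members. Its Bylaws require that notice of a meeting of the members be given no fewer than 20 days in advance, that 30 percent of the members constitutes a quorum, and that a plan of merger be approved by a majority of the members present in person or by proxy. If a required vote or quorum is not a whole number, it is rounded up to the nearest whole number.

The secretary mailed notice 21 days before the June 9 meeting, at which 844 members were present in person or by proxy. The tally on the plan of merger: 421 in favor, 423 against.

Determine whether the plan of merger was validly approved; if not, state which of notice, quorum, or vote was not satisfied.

Notice: 21 days given; 20 required. Satisfied.
Quorum: 30% of 2,804 = 841.20, rounded up to 842; 844 present. Satisfied.
Vote: requires a majority of those present (844); a majority of 844 is 423, so 423 needed; 421 in favor. Not satisfied.

Invalid — vote requirement not satisfied.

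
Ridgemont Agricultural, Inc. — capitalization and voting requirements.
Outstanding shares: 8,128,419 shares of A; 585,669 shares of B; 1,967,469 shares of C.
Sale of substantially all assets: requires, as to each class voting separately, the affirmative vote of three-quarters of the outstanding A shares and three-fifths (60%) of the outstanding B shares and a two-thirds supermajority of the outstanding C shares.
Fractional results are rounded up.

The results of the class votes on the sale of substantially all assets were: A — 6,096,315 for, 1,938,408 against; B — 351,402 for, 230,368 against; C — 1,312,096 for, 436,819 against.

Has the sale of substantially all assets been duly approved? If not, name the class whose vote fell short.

Approved — every class gave the required vote.

A: 3/4 of 8128419 = 6096314.25, rounded up to 6096315; 6,096,315 required, 6,096,315 in favor — approved.
B: 3/5 of 585669 = 351401.40, rounded up to 351402; 351,402 required, 351,402 in favor — approved.
C: 2/3 of 1967469 = 1311646; 1,311,646 required, 1,312,096 in favor — approved.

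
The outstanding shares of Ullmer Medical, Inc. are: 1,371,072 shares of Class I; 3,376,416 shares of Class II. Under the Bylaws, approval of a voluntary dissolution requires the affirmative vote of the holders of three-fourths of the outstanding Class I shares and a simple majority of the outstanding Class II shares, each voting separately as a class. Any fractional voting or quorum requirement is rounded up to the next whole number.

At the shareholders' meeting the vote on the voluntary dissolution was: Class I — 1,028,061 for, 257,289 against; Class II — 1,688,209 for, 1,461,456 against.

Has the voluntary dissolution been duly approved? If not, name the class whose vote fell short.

Class I: 3/4 of 1371072 = 1028304; 1,028,304 required, 1,028,061 in favor — not approved.
Class II: a majority of 3376416 is 1688209; 1,688,209 required, 1,688,209 in favor — approved.

Not approved — the Class I shares did not give the required vote.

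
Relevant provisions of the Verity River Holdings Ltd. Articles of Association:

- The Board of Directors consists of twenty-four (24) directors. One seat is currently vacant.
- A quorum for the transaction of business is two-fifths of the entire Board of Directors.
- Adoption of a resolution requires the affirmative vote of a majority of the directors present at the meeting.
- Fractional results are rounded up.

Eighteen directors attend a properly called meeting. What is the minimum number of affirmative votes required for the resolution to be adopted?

The resolution requires a majority of the directors present (18).
A majority of 18 is 10.

10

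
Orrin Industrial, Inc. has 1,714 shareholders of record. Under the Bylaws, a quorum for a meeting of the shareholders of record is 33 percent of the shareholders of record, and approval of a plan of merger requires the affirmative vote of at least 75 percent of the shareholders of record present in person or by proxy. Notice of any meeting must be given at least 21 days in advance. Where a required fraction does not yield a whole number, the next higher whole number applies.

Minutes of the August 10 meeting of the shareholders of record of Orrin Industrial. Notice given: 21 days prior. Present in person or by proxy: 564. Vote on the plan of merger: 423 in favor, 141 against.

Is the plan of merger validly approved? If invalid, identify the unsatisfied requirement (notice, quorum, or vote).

Invalid — quorum requirement not satisfied.

Notice: 21 days given; 21 required. Satisfied.
Quorum: 33% of 1,714 = 565.62, rounded up to 566; 564 present. Not satisfied.
Vote: requires three-fourths of those present (564); 3/4 of 564 = 423, so 423 needed; 423 in favor. Satisfied.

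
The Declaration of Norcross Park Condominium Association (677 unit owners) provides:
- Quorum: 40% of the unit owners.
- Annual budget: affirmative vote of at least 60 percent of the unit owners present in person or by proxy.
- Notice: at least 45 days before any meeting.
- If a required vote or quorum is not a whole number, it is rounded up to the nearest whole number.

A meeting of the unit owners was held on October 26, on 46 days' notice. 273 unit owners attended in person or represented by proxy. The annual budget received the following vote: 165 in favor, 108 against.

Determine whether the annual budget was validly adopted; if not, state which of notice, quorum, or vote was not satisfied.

Valid — all requirements satisfied.

Notice: 46 days given; 45 required. Satisfied.
Quorum: 40% of 677 = 270.80, rounded up to 271; 273 present. Satisfied.
Vote: requires three-fifths of those present (273); 3/5 of 273 = 163.80, rounded up to 164, so 164 needed; 165 in favor. Satisfied.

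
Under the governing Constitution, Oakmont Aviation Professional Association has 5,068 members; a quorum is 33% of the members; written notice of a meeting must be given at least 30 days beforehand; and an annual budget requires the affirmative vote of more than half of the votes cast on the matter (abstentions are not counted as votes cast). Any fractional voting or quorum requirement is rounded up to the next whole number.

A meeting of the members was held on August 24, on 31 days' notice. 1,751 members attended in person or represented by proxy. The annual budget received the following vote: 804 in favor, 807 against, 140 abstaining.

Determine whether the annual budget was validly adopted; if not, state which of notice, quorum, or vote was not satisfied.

Notice: 31 days given; 30 required. Satisfied.
Quorum: 33% of 5,068 = 1,672.44, rounded up to 1,673; 1,751 present. Satisfied.
Vote: requires a majority of the votes cast (1,751 − 140 abstaining = 1,611); a majority of 1611 is 806, so 806 needed; 804 in favor. Not satisfied.

Invalid — vote requirement not satisfied.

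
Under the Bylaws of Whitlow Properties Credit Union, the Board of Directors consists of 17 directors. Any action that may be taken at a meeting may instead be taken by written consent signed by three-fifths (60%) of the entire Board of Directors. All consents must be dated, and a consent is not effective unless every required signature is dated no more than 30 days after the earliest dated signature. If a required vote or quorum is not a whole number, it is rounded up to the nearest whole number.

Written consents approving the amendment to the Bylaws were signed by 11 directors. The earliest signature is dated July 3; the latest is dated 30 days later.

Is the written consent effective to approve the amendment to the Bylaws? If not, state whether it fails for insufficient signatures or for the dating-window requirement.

Signatures required: three-fifths (60%) of 17 — 3/5 of 17 = 10.20, rounded up to 11, so 11 needed; 11 signed. Sufficient.
Dating window: the latest signature is 30 days after the earliest; the limit is 30 days. Within the window.

Effective — both the signature and dating-window requirements are satisfied.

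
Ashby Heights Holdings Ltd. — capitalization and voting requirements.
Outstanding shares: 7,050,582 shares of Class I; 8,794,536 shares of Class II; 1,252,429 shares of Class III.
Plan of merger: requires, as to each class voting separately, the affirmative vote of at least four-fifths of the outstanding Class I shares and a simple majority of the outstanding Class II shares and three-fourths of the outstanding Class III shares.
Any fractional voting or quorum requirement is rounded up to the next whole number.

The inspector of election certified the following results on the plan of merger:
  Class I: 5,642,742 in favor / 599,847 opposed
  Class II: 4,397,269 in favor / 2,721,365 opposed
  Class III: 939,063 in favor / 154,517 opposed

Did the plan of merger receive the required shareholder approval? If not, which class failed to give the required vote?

Class I: 4/5 of 7050582 = 5640465.60, rounded up to 5640466; 5,640,466 required, 5,642,742 in favor — approved.
Class II: a majority of 8794536 is 4397269; 4,397,269 required, 4,397,269 in favor — approved.
Class III: 3/4 of 1252429 = 939321.75, rounded up to 939322; 939,322 required, 939,063 in favor — not approved.

Not approved — the Class III shares did not give the required vote.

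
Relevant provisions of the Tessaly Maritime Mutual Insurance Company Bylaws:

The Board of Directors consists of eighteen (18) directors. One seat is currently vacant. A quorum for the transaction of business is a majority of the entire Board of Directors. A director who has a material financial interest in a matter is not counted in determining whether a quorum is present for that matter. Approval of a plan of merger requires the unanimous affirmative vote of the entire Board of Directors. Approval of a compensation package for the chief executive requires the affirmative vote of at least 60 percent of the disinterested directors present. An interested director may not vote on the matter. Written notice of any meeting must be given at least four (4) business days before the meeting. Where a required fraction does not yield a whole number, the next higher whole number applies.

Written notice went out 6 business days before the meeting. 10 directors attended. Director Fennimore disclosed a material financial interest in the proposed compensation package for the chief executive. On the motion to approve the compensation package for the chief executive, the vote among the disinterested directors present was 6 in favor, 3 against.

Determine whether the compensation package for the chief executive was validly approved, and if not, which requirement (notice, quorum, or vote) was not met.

Invalid — quorum requirement not satisfied.

Notice: 6 business days given; 4 required (6 ≥ 4). Satisfied.
Quorum: 10 present, but the 1 interested director does not count, leaving 9. Quorum is 10. Not satisfied.
Vote: the compensation package for the chief executive requires three-fifths of the disinterested directors present (10 − 1 = 9). 3/5 of 9 = 5.40, rounded up to 6, so 6 affirmative votes are needed; 6 voted in favor. Satisfied. (Moot — without a quorum no business can be validly transacted.)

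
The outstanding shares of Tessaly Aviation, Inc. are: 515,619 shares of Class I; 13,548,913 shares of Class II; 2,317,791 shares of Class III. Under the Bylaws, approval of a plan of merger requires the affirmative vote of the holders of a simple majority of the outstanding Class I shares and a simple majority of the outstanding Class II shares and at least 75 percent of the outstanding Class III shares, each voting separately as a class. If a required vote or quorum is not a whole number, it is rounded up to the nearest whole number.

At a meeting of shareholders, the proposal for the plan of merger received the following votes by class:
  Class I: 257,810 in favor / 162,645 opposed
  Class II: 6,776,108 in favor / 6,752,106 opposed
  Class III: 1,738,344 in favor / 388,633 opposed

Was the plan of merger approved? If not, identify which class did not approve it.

Class I: a majority of 515619 is 257810; 257,810 required, 257,810 in favor — approved.
Class II: a majority of 13548913 is 6774457; 6,774,457 required, 6,776,108 in favor — approved.
Class III: 3/4 of 2317791 = 1738343.25, rounded up to 1738344; 1,738,344 required, 1,738,344 in favor — approved.

Approved — every class gave the required vote.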